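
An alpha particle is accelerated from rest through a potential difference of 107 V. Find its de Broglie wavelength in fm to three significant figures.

KE = 2eV = 2 × 1.602 × 10⁻¹⁹ × 107.0 = 3.428 × 10⁻¹⁷ J.
p = √(2mKE) = √(2 × 6.645 × 10⁻²⁷ × 3.428 × 10⁻¹⁷) = 6.750 × 10⁻²² kg·m/s.
λ = h/p = 6.626 × 10⁻³⁴ / 6.750 × 10⁻²² = 9.82 × 10⁻¹³ m = 982 fm.

λ = 982 fm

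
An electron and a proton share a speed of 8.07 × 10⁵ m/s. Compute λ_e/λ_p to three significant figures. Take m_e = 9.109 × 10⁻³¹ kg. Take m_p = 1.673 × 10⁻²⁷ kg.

λ_e/λ_p = 1840

At fixed v, p = mv so λ = h/(mv) ∝ 1/m.
λ_e/λ_p = m_p/m_e = 1.673 × 10⁻²⁷/9.109 × 10⁻³¹ = 1840.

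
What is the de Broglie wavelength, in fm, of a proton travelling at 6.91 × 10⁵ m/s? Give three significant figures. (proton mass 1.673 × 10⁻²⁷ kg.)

λ = 573 fm

p = mv = 1.673 × 10⁻²⁷ × 6.91 × 10⁵ = 1.156 × 10⁻²¹ kg·m/s.
λ = h/p = 6.626 × 10⁻³⁴ / 1.156 × 10⁻²¹ = 5.73 × 10⁻¹³ m = 573 fm.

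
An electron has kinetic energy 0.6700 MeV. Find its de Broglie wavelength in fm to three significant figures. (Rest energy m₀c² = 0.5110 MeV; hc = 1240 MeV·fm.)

λ = 1160 fm

Total energy E = KE + m₀c² = 0.6700 + 0.5110 = 1.1810 MeV.
(pc)² = E² − (m₀c²)² = (1.1810)² − (0.5110)² = 1.134 MeV², so pc = 1.065 MeV.
λ = hc/(pc) = 1240 MeV·fm / 1.065 MeV = 1160 fm.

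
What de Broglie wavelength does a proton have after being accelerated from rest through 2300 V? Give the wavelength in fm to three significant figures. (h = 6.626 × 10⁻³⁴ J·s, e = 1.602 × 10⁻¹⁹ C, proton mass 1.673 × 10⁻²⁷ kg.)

λ = 597 fm

KE = eV = 1.602 × 10⁻¹⁹ × 2300 = 3.685 × 10⁻¹⁶ J.
p = √(2mKE) = √(2 × 1.673 × 10⁻²⁷ × 3.685 × 10⁻¹⁶) = 1.110 × 10⁻²¹ kg·m/s.
λ = h/p = 6.626 × 10⁻³⁴ / 1.110 × 10⁻²¹ = 5.97 × 10⁻¹³ m = 597 fm.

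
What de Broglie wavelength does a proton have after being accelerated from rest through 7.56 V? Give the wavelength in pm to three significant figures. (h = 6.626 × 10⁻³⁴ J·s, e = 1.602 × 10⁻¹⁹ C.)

KE = eV = 1.602 × 10⁻¹⁹ × 7.560 = 1.211 × 10⁻¹⁸ J.
p = √(2mKE) = √(2 × 1.673 × 10⁻²⁷ × 1.211 × 10⁻¹⁸) = 6.366 × 10⁻²³ kg·m/s.
λ = h/p = 6.626 × 10⁻³⁴ / 6.366 × 10⁻²³ = 1.04 × 10⁻¹¹ m = 10.4 pm.

λ = 10.4 pm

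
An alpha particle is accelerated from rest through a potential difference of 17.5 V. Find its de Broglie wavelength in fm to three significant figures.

KE = 2eV = 2 × 1.602 × 10⁻¹⁹ × 17.50 = 5.607 × 10⁻¹⁸ J.
p = √(2mKE) = √(2 × 6.645 × 10⁻²⁷ × 5.607 × 10⁻¹⁸) = 2.730 × 10⁻²² kg·m/s.
λ = h/p = 6.626 × 10⁻³⁴ / 2.730 × 10⁻²² = 2.43 × 10⁻¹² m = 2430 fm.

λ = 2430 fm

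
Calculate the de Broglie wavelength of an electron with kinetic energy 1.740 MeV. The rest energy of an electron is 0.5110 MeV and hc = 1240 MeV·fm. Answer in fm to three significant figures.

Total energy E = KE + m₀c² = 1.740 + 0.5110 = 2.2510 MeV.
(pc)² = E² − (m₀c²)² = (2.2510)² − (0.5110)² = 4.806 MeV², so pc = 2.192 MeV.
λ = hc/(pc) = 1240 MeV·fm / 2.192 MeV = 566 fm.

λ = 566 fm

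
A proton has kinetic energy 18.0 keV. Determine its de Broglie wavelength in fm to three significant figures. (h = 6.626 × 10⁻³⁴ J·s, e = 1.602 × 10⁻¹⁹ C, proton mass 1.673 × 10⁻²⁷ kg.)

KE = 18.0 keV = 2.884 × 10⁻¹⁵ J.
p = √(2mKE) = √(2 × 1.673 × 10⁻²⁷ × 2.884 × 10⁻¹⁵) = 3.106 × 10⁻²¹ kg·m/s.
λ = h/p = 6.626 × 10⁻³⁴ / 3.106 × 10⁻²¹ = 2.13 × 10⁻¹³ m = 213 fm.

λ = 213 fm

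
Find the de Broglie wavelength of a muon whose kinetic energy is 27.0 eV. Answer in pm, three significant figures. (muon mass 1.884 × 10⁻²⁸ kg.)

KE = 27.0 eV = 4.325 × 10⁻¹⁸ J.
p = √(2mKE) = √(2 × 1.884 × 10⁻²⁸ × 4.325 × 10⁻¹⁸) = 4.037 × 10⁻²³ kg·m/s.
λ = h/p = 6.626 × 10⁻³⁴ / 4.037 × 10⁻²³ = 1.64 × 10⁻¹¹ m = 16.4 pm.

λ = 16.4 pm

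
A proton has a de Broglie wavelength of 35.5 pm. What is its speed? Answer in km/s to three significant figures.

p = h/λ = 6.626 × 10⁻³⁴ / 3.550 × 10⁻¹¹ = 1.866 × 10⁻²³ kg·m/s.
v = p/m = 1.866 × 10⁻²³ / 1.673 × 10⁻²⁷ = 1.12 × 10⁴ m/s = 11.2 km/s.

v = 11.2 km/s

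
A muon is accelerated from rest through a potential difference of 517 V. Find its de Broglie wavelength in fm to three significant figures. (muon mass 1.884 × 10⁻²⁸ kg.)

λ = 3750 fm

KE = eV = 1.602 × 10⁻¹⁹ × 517.0 = 8.282 × 10⁻¹⁷ J.
p = √(2mKE) = √(2 × 1.884 × 10⁻²⁸ × 8.282 × 10⁻¹⁷) = 1.767 × 10⁻²² kg·m/s.
λ = h/p = 6.626 × 10⁻³⁴ / 1.767 × 10⁻²² = 3.75 × 10⁻¹² m = 3750 fm.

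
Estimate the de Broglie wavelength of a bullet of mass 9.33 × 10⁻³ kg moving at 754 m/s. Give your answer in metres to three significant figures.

p = mv = 9.33 × 10⁻³ × 754 = 7.035 kg·m/s.
λ = h/p = 6.626 × 10⁻³⁴ / 7.035 = 9.42 × 10⁻³⁵ m.

λ = 9.42 × 10⁻³⁵ m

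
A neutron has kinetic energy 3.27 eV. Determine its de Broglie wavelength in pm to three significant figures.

KE = 3.27 eV = 5.239 × 10⁻¹⁹ J.
p = √(2mKE) = √(2 × 1.675 × 10⁻²⁷ × 5.239 × 10⁻¹⁹) = 4.189 × 10⁻²³ kg·m/s.
λ = h/p = 6.626 × 10⁻³⁴ / 4.189 × 10⁻²³ = 1.58 × 10⁻¹¹ m = 15.8 pm.

λ = 15.8 pm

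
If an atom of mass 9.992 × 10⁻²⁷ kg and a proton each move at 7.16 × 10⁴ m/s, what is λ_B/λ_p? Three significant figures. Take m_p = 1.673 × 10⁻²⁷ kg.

λ_B/λ_p = 0.167

At fixed v, p = mv so λ = h/(mv) ∝ 1/m.
λ_B/λ_p = m_p/m_B = 1.673 × 10⁻²⁷/9.992 × 10⁻²⁷ = 0.167.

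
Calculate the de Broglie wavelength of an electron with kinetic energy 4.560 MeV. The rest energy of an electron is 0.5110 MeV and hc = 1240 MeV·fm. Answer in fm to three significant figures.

Total energy E = KE + m₀c² = 4.560 + 0.5110 = 5.0710 MeV.
(pc)² = E² − (m₀c²)² = (5.0710)² − (0.5110)² = 25.45 MeV², so pc = 5.045 MeV.
λ = hc/(pc) = 1240 MeV·fm / 5.045 MeV = 246 fm.

λ = 246 fm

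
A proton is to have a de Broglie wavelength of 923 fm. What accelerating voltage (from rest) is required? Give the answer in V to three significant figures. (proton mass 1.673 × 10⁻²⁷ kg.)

V = 961 V

p = h/λ = 6.626 × 10⁻³⁴ / 9.230 × 10⁻¹³ = 7.179 × 10⁻²² kg·m/s.
KE = p²/(2m) = 1.540 × 10⁻¹⁶ J.
V = KE/e = 1.540 × 10⁻¹⁶ / (1.602 × 10⁻¹⁹) = 961 V.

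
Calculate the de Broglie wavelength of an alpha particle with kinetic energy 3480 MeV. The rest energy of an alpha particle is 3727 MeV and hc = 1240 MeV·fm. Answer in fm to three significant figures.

λ = 0.201 fm

Total energy E = KE + m₀c² = 3480 + 3727 = 7207 MeV.
(pc)² = E² − (m₀c²)² = (7207)² − (3727)² = 3.805 × 10⁷ MeV², so pc = 6168 MeV.
λ = hc/(pc) = 1240 MeV·fm / 6168 MeV = 0.201 fm.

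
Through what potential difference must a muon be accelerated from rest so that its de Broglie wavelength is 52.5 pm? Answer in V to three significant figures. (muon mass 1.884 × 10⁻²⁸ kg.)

V = 2.64 V

p = h/λ = 6.626 × 10⁻³⁴ / 5.250 × 10⁻¹¹ = 1.262 × 10⁻²³ kg·m/s.
KE = p²/(2m) = 4.227 × 10⁻¹⁹ J.
V = KE/e = 4.227 × 10⁻¹⁹ / (1.602 × 10⁻¹⁹) = 2.64 V.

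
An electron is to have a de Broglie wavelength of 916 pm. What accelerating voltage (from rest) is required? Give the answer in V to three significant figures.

p = h/λ = 6.626 × 10⁻³⁴ / 9.160 × 10⁻¹⁰ = 7.234 × 10⁻²⁵ kg·m/s.
KE = p²/(2m) = 2.872 × 10⁻¹⁹ J.
V = KE/e = 2.872 × 10⁻¹⁹ / (1.602 × 10⁻¹⁹) = 1.79 V.

V = 1.79 V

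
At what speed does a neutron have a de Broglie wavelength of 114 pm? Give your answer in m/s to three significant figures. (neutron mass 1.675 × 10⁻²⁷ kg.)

v = 3470 m/s

p = h/λ = 6.626 × 10⁻³⁴ / 1.140 × 10⁻¹⁰ = 5.812 × 10⁻²⁴ kg·m/s.
v = p/m = 5.812 × 10⁻²⁴ / 1.675 × 10⁻²⁷ = 3.47 × 10³ m/s = 3470 m/s.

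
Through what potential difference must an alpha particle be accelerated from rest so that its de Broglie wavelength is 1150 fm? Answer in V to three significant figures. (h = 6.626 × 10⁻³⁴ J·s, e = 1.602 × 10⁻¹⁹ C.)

p = h/λ = 6.626 × 10⁻³⁴ / 1.150 × 10⁻¹² = 5.762 × 10⁻²² kg·m/s.
KE = p²/(2m) = 2.498 × 10⁻¹⁷ J.
V = KE/2e = 2.498 × 10⁻¹⁷ / (2 × 1.602 × 10⁻¹⁹) = 78.0 V.

V = 78.0 V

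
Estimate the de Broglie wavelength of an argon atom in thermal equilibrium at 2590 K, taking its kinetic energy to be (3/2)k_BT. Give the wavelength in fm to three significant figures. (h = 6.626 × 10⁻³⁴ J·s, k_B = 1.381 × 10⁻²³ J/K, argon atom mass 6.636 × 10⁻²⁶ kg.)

KE = (3/2)k_BT = 1.5 × 1.381 × 10⁻²³ × 2590 = 5.365 × 10⁻²⁰ J.
p = √(2mKE) = √(2 × 6.636 × 10⁻²⁶ × 5.365 × 10⁻²⁰) = 8.438 × 10⁻²³ kg·m/s.
λ = h/p = 7.85 × 10⁻¹² m = 7850 fm.

λ = 7850 fm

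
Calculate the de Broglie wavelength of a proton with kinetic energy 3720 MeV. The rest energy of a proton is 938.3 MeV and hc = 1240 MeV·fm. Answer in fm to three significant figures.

Total energy E = KE + m₀c² = 3720 + 938.3 = 4658.3 MeV.
(pc)² = E² − (m₀c²)² = (4658.3)² − (938.3)² = 2.082 × 10⁷ MeV², so pc = 4563 MeV.
λ = hc/(pc) = 1240 MeV·fm / 4563 MeV = 0.272 fm.

λ = 0.272 fm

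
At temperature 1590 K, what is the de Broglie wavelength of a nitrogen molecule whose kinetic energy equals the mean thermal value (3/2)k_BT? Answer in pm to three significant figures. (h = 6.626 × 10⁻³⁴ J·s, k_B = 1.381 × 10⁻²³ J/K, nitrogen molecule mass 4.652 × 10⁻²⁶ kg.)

KE = (3/2)k_BT = 1.5 × 1.381 × 10⁻²³ × 1590 = 3.294 × 10⁻²⁰ J.
p = √(2mKE) = √(2 × 4.652 × 10⁻²⁶ × 3.294 × 10⁻²⁰) = 5.536 × 10⁻²³ kg·m/s.
λ = h/p = 1.20 × 10⁻¹¹ m = 12.0 pm.

λ = 12.0 pm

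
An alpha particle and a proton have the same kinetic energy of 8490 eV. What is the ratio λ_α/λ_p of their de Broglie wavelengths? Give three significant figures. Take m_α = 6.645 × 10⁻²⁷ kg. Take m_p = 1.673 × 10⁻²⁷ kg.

λ_α/λ_p = 0.502

At fixed KE, p = √(2mKE) so λ = h/p ∝ 1/√m.
λ_α/λ_p = √(m_p/m_α) = √(1.673 × 10⁻²⁷/6.645 × 10⁻²⁷) = √(0.2518) = 0.502.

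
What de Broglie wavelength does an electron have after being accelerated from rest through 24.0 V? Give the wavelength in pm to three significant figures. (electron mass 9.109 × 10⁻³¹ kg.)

λ = 250 pm

KE = eV = 1.602 × 10⁻¹⁹ × 24.00 = 3.845 × 10⁻¹⁸ J.
p = √(2mKE) = √(2 × 9.109 × 10⁻³¹ × 3.845 × 10⁻¹⁸) = 2.647 × 10⁻²⁴ kg·m/s.
λ = h/p = 6.626 × 10⁻³⁴ / 2.647 × 10⁻²⁴ = 2.50 × 10⁻¹⁰ m = 250 pm.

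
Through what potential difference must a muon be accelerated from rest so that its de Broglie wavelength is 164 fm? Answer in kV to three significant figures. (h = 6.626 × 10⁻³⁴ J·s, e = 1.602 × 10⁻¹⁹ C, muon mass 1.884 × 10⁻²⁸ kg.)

p = h/λ = 6.626 × 10⁻³⁴ / 1.640 × 10⁻¹³ = 4.040 × 10⁻²¹ kg·m/s.
KE = p²/(2m) = 4.332 × 10⁻¹⁴ J.
V = KE/e = 4.332 × 10⁻¹⁴ / (1.602 × 10⁻¹⁹) = 270 kV.

V = 270 kV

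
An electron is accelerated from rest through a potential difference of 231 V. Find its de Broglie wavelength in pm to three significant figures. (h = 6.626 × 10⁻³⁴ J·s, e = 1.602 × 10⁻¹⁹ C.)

KE = eV = 1.602 × 10⁻¹⁹ × 231.0 = 3.701 × 10⁻¹⁷ J.
p = √(2mKE) = √(2 × 9.109 × 10⁻³¹ × 3.701 × 10⁻¹⁷) = 8.211 × 10⁻²⁴ kg·m/s.
λ = h/p = 6.626 × 10⁻³⁴ / 8.211 × 10⁻²⁴ = 8.07 × 10⁻¹¹ m = 80.7 pm.

λ = 80.7 pm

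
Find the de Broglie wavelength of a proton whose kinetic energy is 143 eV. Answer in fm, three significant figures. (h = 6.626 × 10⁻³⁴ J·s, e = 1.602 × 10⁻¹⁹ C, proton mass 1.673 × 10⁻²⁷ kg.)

KE = 143 eV = 2.291 × 10⁻¹⁷ J.
p = √(2mKE) = √(2 × 1.673 × 10⁻²⁷ × 2.291 × 10⁻¹⁷) = 2.769 × 10⁻²² kg·m/s.
λ = h/p = 6.626 × 10⁻³⁴ / 2.769 × 10⁻²² = 2.39 × 10⁻¹² m = 2390 fm.

λ = 2390 fm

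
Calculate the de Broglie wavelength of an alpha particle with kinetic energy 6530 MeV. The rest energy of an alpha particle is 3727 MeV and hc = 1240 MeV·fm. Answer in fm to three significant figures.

λ = 0.130 fm

Total energy E = KE + m₀c² = 6530 + 3727 = 10257 MeV.
(pc)² = E² − (m₀c²)² = (10257)² − (3727)² = 9.132 × 10⁷ MeV², so pc = 9556 MeV.
λ = hc/(pc) = 1240 MeV·fm / 9556 MeV = 0.130 fm.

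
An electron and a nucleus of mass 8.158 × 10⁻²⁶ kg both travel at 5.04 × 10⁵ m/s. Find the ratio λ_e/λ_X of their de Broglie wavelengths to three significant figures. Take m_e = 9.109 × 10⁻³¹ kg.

At fixed v, p = mv so λ = h/(mv) ∝ 1/m.
λ_e/λ_X = m_X/m_e = 8.158 × 10⁻²⁶/9.109 × 10⁻³¹ = 8.96 × 10⁴.

λ_e/λ_X = 8.96 × 10⁴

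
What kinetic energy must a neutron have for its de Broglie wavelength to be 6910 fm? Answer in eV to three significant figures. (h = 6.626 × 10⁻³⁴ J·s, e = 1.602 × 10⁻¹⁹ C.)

KE = 17.1 eV

p = h/λ = 6.626 × 10⁻³⁴ / 6.910 × 10⁻¹² = 9.589 × 10⁻²³ kg·m/s.
KE = p²/(2m) = (9.589 × 10⁻²³)² / (2 × 1.675 × 10⁻²⁷) = 2.745 × 10⁻¹⁸ J = 17.1 eV.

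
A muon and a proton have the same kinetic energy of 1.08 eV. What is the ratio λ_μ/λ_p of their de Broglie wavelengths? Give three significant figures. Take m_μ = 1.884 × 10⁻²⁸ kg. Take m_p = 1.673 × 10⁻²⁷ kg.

At fixed KE, p = √(2mKE) so λ = h/p ∝ 1/√m.
λ_μ/λ_p = √(m_p/m_μ) = √(1.673 × 10⁻²⁷/1.884 × 10⁻²⁸) = √(8.880) = 2.98.

λ_μ/λ_p = 2.98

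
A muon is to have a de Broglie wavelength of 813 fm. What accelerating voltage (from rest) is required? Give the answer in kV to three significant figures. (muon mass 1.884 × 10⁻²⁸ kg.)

p = h/λ = 6.626 × 10⁻³⁴ / 8.130 × 10⁻¹³ = 8.150 × 10⁻²² kg·m/s.
KE = p²/(2m) = 1.763 × 10⁻¹⁵ J.
V = KE/e = 1.763 × 10⁻¹⁵ / (1.602 × 10⁻¹⁹) = 11.0 kV.

V = 11.0 kV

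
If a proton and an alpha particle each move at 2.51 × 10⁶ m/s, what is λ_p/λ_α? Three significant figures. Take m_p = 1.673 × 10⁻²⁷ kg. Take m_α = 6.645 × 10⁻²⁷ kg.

At fixed v, p = mv so λ = h/(mv) ∝ 1/m.
λ_p/λ_α = m_α/m_p = 6.645 × 10⁻²⁷/1.673 × 10⁻²⁷ = 3.97.

λ_p/λ_α = 3.97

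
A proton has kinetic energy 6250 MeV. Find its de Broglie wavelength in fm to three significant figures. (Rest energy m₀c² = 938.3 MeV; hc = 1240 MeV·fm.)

λ = 0.174 fm

Total energy E = KE + m₀c² = 6250 + 938.3 = 7188.3 MeV.
(pc)² = E² − (m₀c²)² = (7188.3)² − (938.3)² = 5.079 × 10⁷ MeV², so pc = 7127 MeV.
λ = hc/(pc) = 1240 MeV·fm / 7127 MeV = 0.174 fm.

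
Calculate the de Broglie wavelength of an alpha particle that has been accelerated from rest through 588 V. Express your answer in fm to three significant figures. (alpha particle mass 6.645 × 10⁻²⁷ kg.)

λ = 419 fm

KE = 2eV = 2 × 1.602 × 10⁻¹⁹ × 588.0 = 1.884 × 10⁻¹⁶ J.
p = √(2mKE) = √(2 × 6.645 × 10⁻²⁷ × 1.884 × 10⁻¹⁶) = 1.582 × 10⁻²¹ kg·m/s.
λ = h/p = 6.626 × 10⁻³⁴ / 1.582 × 10⁻²¹ = 4.19 × 10⁻¹³ m = 419 fm.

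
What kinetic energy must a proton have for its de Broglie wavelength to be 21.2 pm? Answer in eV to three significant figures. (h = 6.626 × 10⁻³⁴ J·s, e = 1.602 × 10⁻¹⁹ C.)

p = h/λ = 6.626 × 10⁻³⁴ / 2.120 × 10⁻¹¹ = 3.125 × 10⁻²³ kg·m/s.
KE = p²/(2m) = (3.125 × 10⁻²³)² / (2 × 1.673 × 10⁻²⁷) = 2.919 × 10⁻¹⁹ J = 1.82 eV.

KE = 1.82 eV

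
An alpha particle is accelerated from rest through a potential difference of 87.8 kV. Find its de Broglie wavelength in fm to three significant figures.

λ = 34.3 fm

KE = 2eV = 2 × 1.602 × 10⁻¹⁹ × 8.780 × 10⁴ = 2.813 × 10⁻¹⁴ J.
p = √(2mKE) = √(2 × 6.645 × 10⁻²⁷ × 2.813 × 10⁻¹⁴) = 1.934 × 10⁻²⁰ kg·m/s.
λ = h/p = 6.626 × 10⁻³⁴ / 1.934 × 10⁻²⁰ = 3.43 × 10⁻¹⁴ m = 34.3 fm.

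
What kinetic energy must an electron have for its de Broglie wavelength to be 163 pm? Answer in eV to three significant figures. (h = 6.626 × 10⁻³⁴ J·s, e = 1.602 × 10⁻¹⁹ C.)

p = h/λ = 6.626 × 10⁻³⁴ / 1.630 × 10⁻¹⁰ = 4.065 × 10⁻²⁴ kg·m/s.
KE = p²/(2m) = (4.065 × 10⁻²⁴)² / (2 × 9.109 × 10⁻³¹) = 9.070 × 10⁻¹⁸ J = 56.6 eV.

KE = 56.6 eV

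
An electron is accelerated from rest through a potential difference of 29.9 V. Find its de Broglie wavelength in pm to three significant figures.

KE = eV = 1.602 × 10⁻¹⁹ × 29.90 = 4.790 × 10⁻¹⁸ J.
p = √(2mKE) = √(2 × 9.109 × 10⁻³¹ × 4.790 × 10⁻¹⁸) = 2.954 × 10⁻²⁴ kg·m/s.
λ = h/p = 6.626 × 10⁻³⁴ / 2.954 × 10⁻²⁴ = 2.24 × 10⁻¹⁰ m = 224 pm.

λ = 224 pm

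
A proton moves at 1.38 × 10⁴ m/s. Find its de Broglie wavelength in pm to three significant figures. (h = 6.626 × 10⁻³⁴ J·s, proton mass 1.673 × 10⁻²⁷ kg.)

λ = 28.7 pm

p = mv = 1.673 × 10⁻²⁷ × 1.38 × 10⁴ = 2.309 × 10⁻²³ kg·m/s.
λ = h/p = 6.626 × 10⁻³⁴ / 2.309 × 10⁻²³ = 2.87 × 10⁻¹¹ m = 28.7 pm.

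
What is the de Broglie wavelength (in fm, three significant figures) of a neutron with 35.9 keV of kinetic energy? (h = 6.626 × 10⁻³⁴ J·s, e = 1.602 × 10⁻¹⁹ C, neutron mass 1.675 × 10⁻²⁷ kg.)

KE = 35.9 keV = 5.751 × 10⁻¹⁵ J.
p = √(2mKE) = √(2 × 1.675 × 10⁻²⁷ × 5.751 × 10⁻¹⁵) = 4.389 × 10⁻²¹ kg·m/s.
λ = h/p = 6.626 × 10⁻³⁴ / 4.389 × 10⁻²¹ = 1.51 × 10⁻¹³ m = 151 fm.

λ = 151 fm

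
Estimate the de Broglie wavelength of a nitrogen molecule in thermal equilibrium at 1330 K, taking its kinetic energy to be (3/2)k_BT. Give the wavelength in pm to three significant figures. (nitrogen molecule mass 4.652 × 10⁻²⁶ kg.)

λ = 13.1 pm

KE = (3/2)k_BT = 1.5 × 1.381 × 10⁻²³ × 1330 = 2.755 × 10⁻²⁰ J.
p = √(2mKE) = √(2 × 4.652 × 10⁻²⁶ × 2.755 × 10⁻²⁰) = 5.063 × 10⁻²³ kg·m/s.
λ = h/p = 1.31 × 10⁻¹¹ m = 13.1 pm.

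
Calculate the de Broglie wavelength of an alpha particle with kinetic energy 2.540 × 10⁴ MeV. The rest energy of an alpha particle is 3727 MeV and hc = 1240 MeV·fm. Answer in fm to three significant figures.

Total energy E = KE + m₀c² = 2.540 × 10⁴ + 3727 = 29127 MeV.
(pc)² = E² − (m₀c²)² = (29127)² − (3727)² = 8.345 × 10⁸ MeV², so pc = 2.889 × 10⁴ MeV.
λ = hc/(pc) = 1240 MeV·fm / 2.889 × 10⁴ MeV = 0.0429 fm.

λ = 0.0429 fm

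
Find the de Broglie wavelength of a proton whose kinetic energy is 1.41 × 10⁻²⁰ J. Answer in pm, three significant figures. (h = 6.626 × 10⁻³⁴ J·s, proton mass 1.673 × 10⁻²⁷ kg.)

p = √(2mKE) = √(2 × 1.673 × 10⁻²⁷ × 1.410 × 10⁻²⁰) = 6.869 × 10⁻²⁴ kg·m/s.
λ = h/p = 6.626 × 10⁻³⁴ / 6.869 × 10⁻²⁴ = 9.65 × 10⁻¹¹ m = 96.5 pm.

λ = 96.5 pm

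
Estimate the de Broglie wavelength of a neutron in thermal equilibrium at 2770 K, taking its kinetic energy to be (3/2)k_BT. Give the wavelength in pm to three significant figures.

KE = (3/2)k_BT = 1.5 × 1.381 × 10⁻²³ × 2770 = 5.738 × 10⁻²⁰ J.
p = √(2mKE) = √(2 × 1.675 × 10⁻²⁷ × 5.738 × 10⁻²⁰) = 1.386 × 10⁻²³ kg·m/s.
λ = h/p = 4.78 × 10⁻¹¹ m = 47.8 pm.

λ = 47.8 pm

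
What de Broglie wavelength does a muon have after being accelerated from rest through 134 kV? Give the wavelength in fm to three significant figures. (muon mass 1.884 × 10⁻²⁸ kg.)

λ = 233 fm

KE = eV = 1.602 × 10⁻¹⁹ × 1.340 × 10⁵ = 2.147 × 10⁻¹⁴ J.
p = √(2mKE) = √(2 × 1.884 × 10⁻²⁸ × 2.147 × 10⁻¹⁴) = 2.844 × 10⁻²¹ kg·m/s.
λ = h/p = 6.626 × 10⁻³⁴ / 2.844 × 10⁻²¹ = 2.33 × 10⁻¹³ m = 233 fm.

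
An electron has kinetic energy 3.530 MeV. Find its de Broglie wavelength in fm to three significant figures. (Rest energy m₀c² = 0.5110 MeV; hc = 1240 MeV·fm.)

Total energy E = KE + m₀c² = 3.530 + 0.5110 = 4.0410 MeV.
(pc)² = E² − (m₀c²)² = (4.0410)² − (0.5110)² = 16.07 MeV², so pc = 4.009 MeV.
λ = hc/(pc) = 1240 MeV·fm / 4.009 MeV = 309 fm.

λ = 309 fm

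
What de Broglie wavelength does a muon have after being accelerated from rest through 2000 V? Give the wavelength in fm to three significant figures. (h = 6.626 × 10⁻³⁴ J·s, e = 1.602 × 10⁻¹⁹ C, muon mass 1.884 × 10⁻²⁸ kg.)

KE = eV = 1.602 × 10⁻¹⁹ × 2000 = 3.204 × 10⁻¹⁶ J.
p = √(2mKE) = √(2 × 1.884 × 10⁻²⁸ × 3.204 × 10⁻¹⁶) = 3.475 × 10⁻²² kg·m/s.
λ = h/p = 6.626 × 10⁻³⁴ / 3.475 × 10⁻²² = 1.91 × 10⁻¹² m = 1910 fm.

λ = 1910 fm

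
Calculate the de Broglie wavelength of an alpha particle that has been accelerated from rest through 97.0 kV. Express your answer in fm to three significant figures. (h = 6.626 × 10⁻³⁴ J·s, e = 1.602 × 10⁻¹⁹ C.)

KE = 2eV = 2 × 1.602 × 10⁻¹⁹ × 9.700 × 10⁴ = 3.108 × 10⁻¹⁴ J.
p = √(2mKE) = √(2 × 6.645 × 10⁻²⁷ × 3.108 × 10⁻¹⁴) = 2.032 × 10⁻²⁰ kg·m/s.
λ = h/p = 6.626 × 10⁻³⁴ / 2.032 × 10⁻²⁰ = 3.26 × 10⁻¹⁴ m = 32.6 fm.

λ = 32.6 fm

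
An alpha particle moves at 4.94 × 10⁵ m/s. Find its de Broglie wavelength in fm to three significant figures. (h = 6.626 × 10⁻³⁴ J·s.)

λ = 202 fm

p = mv = 6.645 × 10⁻²⁷ × 4.94 × 10⁵ = 3.283 × 10⁻²¹ kg·m/s.
λ = h/p = 6.626 × 10⁻³⁴ / 3.283 × 10⁻²¹ = 2.02 × 10⁻¹³ m = 202 fm.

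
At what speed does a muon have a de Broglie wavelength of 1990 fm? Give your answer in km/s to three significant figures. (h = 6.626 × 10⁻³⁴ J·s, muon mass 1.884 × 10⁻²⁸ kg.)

v = 1770 km/s

p = h/λ = 6.626 × 10⁻³⁴ / 1.990 × 10⁻¹² = 3.330 × 10⁻²² kg·m/s.
v = p/m = 3.330 × 10⁻²² / 1.884 × 10⁻²⁸ = 1.77 × 10⁶ m/s = 1770 km/s.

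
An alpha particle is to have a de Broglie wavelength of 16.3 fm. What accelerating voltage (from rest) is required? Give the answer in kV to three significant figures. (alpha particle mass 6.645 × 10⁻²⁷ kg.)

p = h/λ = 6.626 × 10⁻³⁴ / 1.630 × 10⁻¹⁴ = 4.065 × 10⁻²⁰ kg·m/s.
KE = p²/(2m) = 1.243 × 10⁻¹³ J.
V = KE/2e = 1.243 × 10⁻¹³ / (2 × 1.602 × 10⁻¹⁹) = 388 kV.

V = 388 kV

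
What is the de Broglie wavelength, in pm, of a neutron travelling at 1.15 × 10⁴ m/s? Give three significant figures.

λ = 34.4 pm

p = mv = 1.675 × 10⁻²⁷ × 1.15 × 10⁴ = 1.926 × 10⁻²³ kg·m/s.
λ = h/p = 6.626 × 10⁻³⁴ / 1.926 × 10⁻²³ = 3.44 × 10⁻¹¹ m = 34.4 pm.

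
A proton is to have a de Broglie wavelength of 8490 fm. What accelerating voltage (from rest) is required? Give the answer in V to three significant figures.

V = 11.4 V

p = h/λ = 6.626 × 10⁻³⁴ / 8.490 × 10⁻¹² = 7.804 × 10⁻²³ kg·m/s.
KE = p²/(2m) = 1.820 × 10⁻¹⁸ J.
V = KE/e = 1.820 × 10⁻¹⁸ / (1.602 × 10⁻¹⁹) = 11.4 V.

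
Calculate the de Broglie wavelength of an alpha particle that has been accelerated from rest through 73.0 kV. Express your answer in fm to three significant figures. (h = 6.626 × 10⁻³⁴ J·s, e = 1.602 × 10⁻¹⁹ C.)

KE = 2eV = 2 × 1.602 × 10⁻¹⁹ × 7.300 × 10⁴ = 2.339 × 10⁻¹⁴ J.
p = √(2mKE) = √(2 × 6.645 × 10⁻²⁷ × 2.339 × 10⁻¹⁴) = 1.763 × 10⁻²⁰ kg·m/s.
λ = h/p = 6.626 × 10⁻³⁴ / 1.763 × 10⁻²⁰ = 3.76 × 10⁻¹⁴ m = 37.6 fm.

λ = 37.6 fm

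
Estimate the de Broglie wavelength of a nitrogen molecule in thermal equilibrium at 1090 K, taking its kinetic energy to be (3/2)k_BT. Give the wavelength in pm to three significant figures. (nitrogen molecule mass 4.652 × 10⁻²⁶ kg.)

KE = (3/2)k_BT = 1.5 × 1.381 × 10⁻²³ × 1090 = 2.258 × 10⁻²⁰ J.
p = √(2mKE) = √(2 × 4.652 × 10⁻²⁶ × 2.258 × 10⁻²⁰) = 4.583 × 10⁻²³ kg·m/s.
λ = h/p = 1.45 × 10⁻¹¹ m = 14.5 pm.

λ = 14.5 pm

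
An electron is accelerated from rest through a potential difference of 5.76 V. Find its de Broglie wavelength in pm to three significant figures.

λ = 511 pm

KE = eV = 1.602 × 10⁻¹⁹ × 5.760 = 9.228 × 10⁻¹⁹ J.
p = √(2mKE) = √(2 × 9.109 × 10⁻³¹ × 9.228 × 10⁻¹⁹) = 1.297 × 10⁻²⁴ kg·m/s.
λ = h/p = 6.626 × 10⁻³⁴ / 1.297 × 10⁻²⁴ = 5.11 × 10⁻¹⁰ m = 511 pm.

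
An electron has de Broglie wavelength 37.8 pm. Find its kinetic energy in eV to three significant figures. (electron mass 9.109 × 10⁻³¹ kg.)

KE = 1050 eV

p = h/λ = 6.626 × 10⁻³⁴ / 3.780 × 10⁻¹¹ = 1.753 × 10⁻²³ kg·m/s.
KE = p²/(2m) = (1.753 × 10⁻²³)² / (2 × 9.109 × 10⁻³¹) = 1.687 × 10⁻¹⁶ J = 1050 eV.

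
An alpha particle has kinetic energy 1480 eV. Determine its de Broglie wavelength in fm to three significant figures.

KE = 1480 eV = 2.371 × 10⁻¹⁶ J.
p = √(2mKE) = √(2 × 6.645 × 10⁻²⁷ × 2.371 × 10⁻¹⁶) = 1.775 × 10⁻²¹ kg·m/s.
λ = h/p = 6.626 × 10⁻³⁴ / 1.775 × 10⁻²¹ = 3.73 × 10⁻¹³ m = 373 fm.

λ = 373 fm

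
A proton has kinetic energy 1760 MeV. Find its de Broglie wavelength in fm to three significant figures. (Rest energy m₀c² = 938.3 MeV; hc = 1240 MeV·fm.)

Total energy E = KE + m₀c² = 1760 + 938.3 = 2698.3 MeV.
(pc)² = E² − (m₀c²)² = (2698.3)² − (938.3)² = 6.400 × 10⁶ MeV², so pc = 2530 MeV.
λ = hc/(pc) = 1240 MeV·fm / 2530 MeV = 0.490 fm.

λ = 0.490 fm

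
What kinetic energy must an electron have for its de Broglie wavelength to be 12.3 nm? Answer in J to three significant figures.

p = h/λ = 6.626 × 10⁻³⁴ / 1.230 × 10⁻⁸ = 5.387 × 10⁻²⁶ kg·m/s.
KE = p²/(2m) = (5.387 × 10⁻²⁶)² / (2 × 9.109 × 10⁻³¹) = 1.593 × 10⁻²¹ J = 1.59 × 10⁻²¹ J.

KE = 1.59 × 10⁻²¹ J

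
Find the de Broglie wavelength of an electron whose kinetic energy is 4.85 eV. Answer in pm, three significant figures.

λ = 557 pm

KE = 4.85 eV = 7.770 × 10⁻¹⁹ J.
p = √(2mKE) = √(2 × 9.109 × 10⁻³¹ × 7.770 × 10⁻¹⁹) = 1.190 × 10⁻²⁴ kg·m/s.
λ = h/p = 6.626 × 10⁻³⁴ / 1.190 × 10⁻²⁴ = 5.57 × 10⁻¹⁰ m = 557 pm.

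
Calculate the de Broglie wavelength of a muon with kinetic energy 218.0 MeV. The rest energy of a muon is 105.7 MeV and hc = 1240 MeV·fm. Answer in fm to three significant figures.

Total energy E = KE + m₀c² = 218.0 + 105.7 = 323.7 MeV.
(pc)² = E² − (m₀c²)² = (323.7)² − (105.7)² = 9.361 × 10⁴ MeV², so pc = 306.0 MeV.
λ = hc/(pc) = 1240 MeV·fm / 306.0 MeV = 4.05 fm.

λ = 4.05 fm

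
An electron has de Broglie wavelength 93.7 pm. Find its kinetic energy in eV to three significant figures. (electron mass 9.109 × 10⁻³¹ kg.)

KE = 171 eV

p = h/λ = 6.626 × 10⁻³⁴ / 9.370 × 10⁻¹¹ = 7.072 × 10⁻²⁴ kg·m/s.
KE = p²/(2m) = (7.072 × 10⁻²⁴)² / (2 × 9.109 × 10⁻³¹) = 2.745 × 10⁻¹⁷ J = 171 eV.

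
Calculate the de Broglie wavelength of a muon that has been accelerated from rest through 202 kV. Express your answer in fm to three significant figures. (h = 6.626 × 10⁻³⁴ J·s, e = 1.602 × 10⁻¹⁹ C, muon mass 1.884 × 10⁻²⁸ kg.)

KE = eV = 1.602 × 10⁻¹⁹ × 2.020 × 10⁵ = 3.236 × 10⁻¹⁴ J.
p = √(2mKE) = √(2 × 1.884 × 10⁻²⁸ × 3.236 × 10⁻¹⁴) = 3.492 × 10⁻²¹ kg·m/s.
λ = h/p = 6.626 × 10⁻³⁴ / 3.492 × 10⁻²¹ = 1.90 × 10⁻¹³ m = 190 fm.

λ = 190 fm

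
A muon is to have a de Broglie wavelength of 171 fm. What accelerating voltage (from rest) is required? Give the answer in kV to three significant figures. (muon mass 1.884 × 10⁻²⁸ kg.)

p = h/λ = 6.626 × 10⁻³⁴ / 1.710 × 10⁻¹³ = 3.875 × 10⁻²¹ kg·m/s.
KE = p²/(2m) = 3.985 × 10⁻¹⁴ J.
V = KE/e = 3.985 × 10⁻¹⁴ / (1.602 × 10⁻¹⁹) = 249 kV.

V = 249 kV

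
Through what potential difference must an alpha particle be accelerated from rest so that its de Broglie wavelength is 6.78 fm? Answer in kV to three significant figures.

p = h/λ = 6.626 × 10⁻³⁴ / 6.780 × 10⁻¹⁵ = 9.773 × 10⁻²⁰ kg·m/s.
KE = p²/(2m) = 7.187 × 10⁻¹³ J.
V = KE/2e = 7.187 × 10⁻¹³ / (2 × 1.602 × 10⁻¹⁹) = 2240 kV.

V = 2240 kV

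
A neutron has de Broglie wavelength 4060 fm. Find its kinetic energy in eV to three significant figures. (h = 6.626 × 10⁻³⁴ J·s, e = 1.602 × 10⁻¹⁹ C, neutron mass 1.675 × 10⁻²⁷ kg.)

KE = 49.6 eV

p = h/λ = 6.626 × 10⁻³⁴ / 4.060 × 10⁻¹² = 1.632 × 10⁻²² kg·m/s.
KE = p²/(2m) = (1.632 × 10⁻²²)² / (2 × 1.675 × 10⁻²⁷) = 7.951 × 10⁻¹⁸ J = 49.6 eV.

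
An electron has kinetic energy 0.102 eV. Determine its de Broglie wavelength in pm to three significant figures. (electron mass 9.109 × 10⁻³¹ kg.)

λ = 3840 pm

KE = 0.102 eV = 1.634 × 10⁻²⁰ J.
p = √(2mKE) = √(2 × 9.109 × 10⁻³¹ × 1.634 × 10⁻²⁰) = 1.725 × 10⁻²⁵ kg·m/s.
λ = h/p = 6.626 × 10⁻³⁴ / 1.725 × 10⁻²⁵ = 3.84 × 10⁻⁹ m = 3840 pm.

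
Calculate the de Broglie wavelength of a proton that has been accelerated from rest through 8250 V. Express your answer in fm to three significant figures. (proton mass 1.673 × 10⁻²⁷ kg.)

KE = eV = 1.602 × 10⁻¹⁹ × 8250 = 1.322 × 10⁻¹⁵ J.
p = √(2mKE) = √(2 × 1.673 × 10⁻²⁷ × 1.322 × 10⁻¹⁵) = 2.103 × 10⁻²¹ kg·m/s.
λ = h/p = 6.626 × 10⁻³⁴ / 2.103 × 10⁻²¹ = 3.15 × 10⁻¹³ m = 315 fm.

λ = 315 fm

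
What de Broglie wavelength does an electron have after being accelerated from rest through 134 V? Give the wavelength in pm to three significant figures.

λ = 106 pm

KE = eV = 1.602 × 10⁻¹⁹ × 134.0 = 2.147 × 10⁻¹⁷ J.
p = √(2mKE) = √(2 × 9.109 × 10⁻³¹ × 2.147 × 10⁻¹⁷) = 6.254 × 10⁻²⁴ kg·m/s.
λ = h/p = 6.626 × 10⁻³⁴ / 6.254 × 10⁻²⁴ = 1.06 × 10⁻¹⁰ m = 106 pm.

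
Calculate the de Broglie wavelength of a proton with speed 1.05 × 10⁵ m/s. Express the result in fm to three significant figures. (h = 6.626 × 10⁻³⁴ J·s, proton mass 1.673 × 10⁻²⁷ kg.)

λ = 3770 fm

p = mv = 1.673 × 10⁻²⁷ × 1.05 × 10⁵ = 1.757 × 10⁻²² kg·m/s.
λ = h/p = 6.626 × 10⁻³⁴ / 1.757 × 10⁻²² = 3.77 × 10⁻¹² m = 3770 fm.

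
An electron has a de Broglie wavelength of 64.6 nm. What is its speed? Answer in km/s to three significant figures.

v = 11.3 km/s

p = h/λ = 6.626 × 10⁻³⁴ / 6.460 × 10⁻⁸ = 1.026 × 10⁻²⁶ kg·m/s.
v = p/m = 1.026 × 10⁻²⁶ / 9.109 × 10⁻³¹ = 1.13 × 10⁴ m/s = 11.3 km/s.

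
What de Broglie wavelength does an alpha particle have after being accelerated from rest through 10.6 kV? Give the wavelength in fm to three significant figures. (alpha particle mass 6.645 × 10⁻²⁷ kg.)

KE = 2eV = 2 × 1.602 × 10⁻¹⁹ × 1.060 × 10⁴ = 3.396 × 10⁻¹⁵ J.
p = √(2mKE) = √(2 × 6.645 × 10⁻²⁷ × 3.396 × 10⁻¹⁵) = 6.718 × 10⁻²¹ kg·m/s.
λ = h/p = 6.626 × 10⁻³⁴ / 6.718 × 10⁻²¹ = 9.86 × 10⁻¹⁴ m = 98.6 fm.

λ = 98.6 fm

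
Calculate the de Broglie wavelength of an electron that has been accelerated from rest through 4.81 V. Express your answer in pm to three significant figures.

λ = 559 pm

KE = eV = 1.602 × 10⁻¹⁹ × 4.810 = 7.706 × 10⁻¹⁹ J.
p = √(2mKE) = √(2 × 9.109 × 10⁻³¹ × 7.706 × 10⁻¹⁹) = 1.185 × 10⁻²⁴ kg·m/s.
λ = h/p = 6.626 × 10⁻³⁴ / 1.185 × 10⁻²⁴ = 5.59 × 10⁻¹⁰ m = 559 pm.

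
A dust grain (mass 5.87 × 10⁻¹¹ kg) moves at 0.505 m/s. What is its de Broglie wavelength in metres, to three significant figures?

p = mv = 5.87 × 10⁻¹¹ × 0.505 = 2.964 × 10⁻¹¹ kg·m/s.
λ = h/p = 6.626 × 10⁻³⁴ / 2.964 × 10⁻¹¹ = 2.24 × 10⁻²³ m.

λ = 2.24 × 10⁻²³ m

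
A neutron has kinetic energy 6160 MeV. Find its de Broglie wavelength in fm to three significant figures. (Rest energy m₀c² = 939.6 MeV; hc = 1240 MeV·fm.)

Total energy E = KE + m₀c² = 6160 + 939.6 = 7099.6 MeV.
(pc)² = E² − (m₀c²)² = (7099.6)² − (939.6)² = 4.952 × 10⁷ MeV², so pc = 7037 MeV.
λ = hc/(pc) = 1240 MeV·fm / 7037 MeV = 0.176 fm.

λ = 0.176 fm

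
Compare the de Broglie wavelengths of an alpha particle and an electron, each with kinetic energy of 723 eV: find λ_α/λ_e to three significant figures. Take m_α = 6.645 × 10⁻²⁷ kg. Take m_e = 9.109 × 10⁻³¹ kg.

At fixed KE, p = √(2mKE) so λ = h/p ∝ 1/√m.
λ_α/λ_e = √(m_e/m_α) = √(9.109 × 10⁻³¹/6.645 × 10⁻²⁷) = √(1.371 × 10⁻⁴) = 0.0117.

λ_α/λ_e = 0.0117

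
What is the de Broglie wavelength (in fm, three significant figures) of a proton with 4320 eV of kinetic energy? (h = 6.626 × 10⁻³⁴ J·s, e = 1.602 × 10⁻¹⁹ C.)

KE = 4320 eV = 6.921 × 10⁻¹⁶ J.
p = √(2mKE) = √(2 × 1.673 × 10⁻²⁷ × 6.921 × 10⁻¹⁶) = 1.522 × 10⁻²¹ kg·m/s.
λ = h/p = 6.626 × 10⁻³⁴ / 1.522 × 10⁻²¹ = 4.35 × 10⁻¹³ m = 435 fm.

λ = 435 fm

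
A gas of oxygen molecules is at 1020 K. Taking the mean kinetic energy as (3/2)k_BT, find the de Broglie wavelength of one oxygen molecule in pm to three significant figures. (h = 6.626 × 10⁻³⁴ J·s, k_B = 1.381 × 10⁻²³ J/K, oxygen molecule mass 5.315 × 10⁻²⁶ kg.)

KE = (3/2)k_BT = 1.5 × 1.381 × 10⁻²³ × 1020 = 2.113 × 10⁻²⁰ J.
p = √(2mKE) = √(2 × 5.315 × 10⁻²⁶ × 2.113 × 10⁻²⁰) = 4.739 × 10⁻²³ kg·m/s.
λ = h/p = 1.40 × 10⁻¹¹ m = 14.0 pm.

λ = 14.0 pm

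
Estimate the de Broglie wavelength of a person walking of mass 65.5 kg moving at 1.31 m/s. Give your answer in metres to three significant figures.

p = mv = 65.5 × 1.31 = 8.581 × 10¹ kg·m/s.
λ = h/p = 6.626 × 10⁻³⁴ / 8.581 × 10¹ = 7.72 × 10⁻³⁶ m.

λ = 7.72 × 10⁻³⁶ m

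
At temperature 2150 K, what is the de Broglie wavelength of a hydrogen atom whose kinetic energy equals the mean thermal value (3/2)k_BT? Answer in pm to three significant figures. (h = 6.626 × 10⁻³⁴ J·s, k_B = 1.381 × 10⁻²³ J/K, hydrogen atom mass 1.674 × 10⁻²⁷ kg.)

KE = (3/2)k_BT = 1.5 × 1.381 × 10⁻²³ × 2150 = 4.454 × 10⁻²⁰ J.
p = √(2mKE) = √(2 × 1.674 × 10⁻²⁷ × 4.454 × 10⁻²⁰) = 1.221 × 10⁻²³ kg·m/s.
λ = h/p = 5.43 × 10⁻¹¹ m = 54.3 pm.

λ = 54.3 pm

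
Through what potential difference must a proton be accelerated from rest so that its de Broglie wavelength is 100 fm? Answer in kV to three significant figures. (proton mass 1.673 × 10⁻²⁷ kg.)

V = 81.9 kV

p = h/λ = 6.626 × 10⁻³⁴ / 1.000 × 10⁻¹³ = 6.626 × 10⁻²¹ kg·m/s.
KE = p²/(2m) = 1.312 × 10⁻¹⁴ J.
V = KE/e = 1.312 × 10⁻¹⁴ / (1.602 × 10⁻¹⁹) = 81.9 kV.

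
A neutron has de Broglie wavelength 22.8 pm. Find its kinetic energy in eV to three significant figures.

KE = 1.57 eV

p = h/λ = 6.626 × 10⁻³⁴ / 2.280 × 10⁻¹¹ = 2.906 × 10⁻²³ kg·m/s.
KE = p²/(2m) = (2.906 × 10⁻²³)² / (2 × 1.675 × 10⁻²⁷) = 2.521 × 10⁻¹⁹ J = 1.57 eV.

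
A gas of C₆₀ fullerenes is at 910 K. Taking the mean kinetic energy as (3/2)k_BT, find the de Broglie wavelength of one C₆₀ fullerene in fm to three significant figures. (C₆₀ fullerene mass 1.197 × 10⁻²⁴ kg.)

λ = 3120 fm

KE = (3/2)k_BT = 1.5 × 1.381 × 10⁻²³ × 910 = 1.885 × 10⁻²⁰ J.
p = √(2mKE) = √(2 × 1.197 × 10⁻²⁴ × 1.885 × 10⁻²⁰) = 2.124 × 10⁻²² kg·m/s.
λ = h/p = 3.12 × 10⁻¹² m = 3120 fm.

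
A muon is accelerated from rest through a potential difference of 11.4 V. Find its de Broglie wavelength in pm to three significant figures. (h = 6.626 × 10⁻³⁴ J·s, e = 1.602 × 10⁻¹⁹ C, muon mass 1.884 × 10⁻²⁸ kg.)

KE = eV = 1.602 × 10⁻¹⁹ × 11.40 = 1.826 × 10⁻¹⁸ J.
p = √(2mKE) = √(2 × 1.884 × 10⁻²⁸ × 1.826 × 10⁻¹⁸) = 2.623 × 10⁻²³ kg·m/s.
λ = h/p = 6.626 × 10⁻³⁴ / 2.623 × 10⁻²³ = 2.53 × 10⁻¹¹ m = 25.3 pm.

λ = 25.3 pm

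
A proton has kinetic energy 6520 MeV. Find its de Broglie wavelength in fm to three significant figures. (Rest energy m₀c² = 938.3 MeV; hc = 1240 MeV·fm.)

λ = 0.168 fm

Total energy E = KE + m₀c² = 6520 + 938.3 = 7458.3 MeV.
(pc)² = E² − (m₀c²)² = (7458.3)² − (938.3)² = 5.475 × 10⁷ MeV², so pc = 7399 MeV.
λ = hc/(pc) = 1240 MeV·fm / 7399 MeV = 0.168 fm.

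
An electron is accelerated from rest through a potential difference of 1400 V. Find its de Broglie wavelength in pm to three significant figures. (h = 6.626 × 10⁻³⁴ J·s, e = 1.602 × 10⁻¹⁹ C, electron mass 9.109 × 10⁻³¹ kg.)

λ = 32.8 pm

KE = eV = 1.602 × 10⁻¹⁹ × 1400 = 2.243 × 10⁻¹⁶ J.
p = √(2mKE) = √(2 × 9.109 × 10⁻³¹ × 2.243 × 10⁻¹⁶) = 2.021 × 10⁻²³ kg·m/s.
λ = h/p = 6.626 × 10⁻³⁴ / 2.021 × 10⁻²³ = 3.28 × 10⁻¹¹ m = 32.8 pm.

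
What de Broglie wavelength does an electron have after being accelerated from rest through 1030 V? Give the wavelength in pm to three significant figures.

λ = 38.2 pm

KE = eV = 1.602 × 10⁻¹⁹ × 1030 = 1.650 × 10⁻¹⁶ J.
p = √(2mKE) = √(2 × 9.109 × 10⁻³¹ × 1.650 × 10⁻¹⁶) = 1.734 × 10⁻²³ kg·m/s.
λ = h/p = 6.626 × 10⁻³⁴ / 1.734 × 10⁻²³ = 3.82 × 10⁻¹¹ m = 38.2 pm.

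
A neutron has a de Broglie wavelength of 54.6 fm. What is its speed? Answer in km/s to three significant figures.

p = h/λ = 6.626 × 10⁻³⁴ / 5.460 × 10⁻¹⁴ = 1.214 × 10⁻²⁰ kg·m/s.
v = p/m = 1.214 × 10⁻²⁰ / 1.675 × 10⁻²⁷ = 7.25 × 10⁶ m/s = 7250 km/s.

v = 7250 km/s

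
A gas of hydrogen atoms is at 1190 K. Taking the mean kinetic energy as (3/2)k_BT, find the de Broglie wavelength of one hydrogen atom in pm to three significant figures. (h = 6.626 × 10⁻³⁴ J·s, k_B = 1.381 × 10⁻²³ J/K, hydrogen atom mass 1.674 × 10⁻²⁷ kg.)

KE = (3/2)k_BT = 1.5 × 1.381 × 10⁻²³ × 1190 = 2.465 × 10⁻²⁰ J.
p = √(2mKE) = √(2 × 1.674 × 10⁻²⁷ × 2.465 × 10⁻²⁰) = 9.085 × 10⁻²⁴ kg·m/s.
λ = h/p = 7.29 × 10⁻¹¹ m = 72.9 pm.

λ = 72.9 pm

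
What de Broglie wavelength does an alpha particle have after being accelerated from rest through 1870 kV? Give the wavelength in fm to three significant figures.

λ = 7.43 fm

KE = 2eV = 2 × 1.602 × 10⁻¹⁹ × 1.870 × 10⁶ = 5.991 × 10⁻¹³ J.
p = √(2mKE) = √(2 × 6.645 × 10⁻²⁷ × 5.991 × 10⁻¹³) = 8.923 × 10⁻²⁰ kg·m/s.
λ = h/p = 6.626 × 10⁻³⁴ / 8.923 × 10⁻²⁰ = 7.43 × 10⁻¹⁵ m = 7.43 fm.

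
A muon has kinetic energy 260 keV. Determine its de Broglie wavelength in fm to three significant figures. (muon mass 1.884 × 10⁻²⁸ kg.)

λ = 167 fm

KE = 260 keV = 4.165 × 10⁻¹⁴ J.
p = √(2mKE) = √(2 × 1.884 × 10⁻²⁸ × 4.165 × 10⁻¹⁴) = 3.962 × 10⁻²¹ kg·m/s.
λ = h/p = 6.626 × 10⁻³⁴ / 3.962 × 10⁻²¹ = 1.67 × 10⁻¹³ m = 167 fm.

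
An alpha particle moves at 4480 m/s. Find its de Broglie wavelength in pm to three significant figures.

λ = 22.3 pm

p = mv = 6.645 × 10⁻²⁷ × 4480 = 2.977 × 10⁻²³ kg·m/s.
λ = h/p = 6.626 × 10⁻³⁴ / 2.977 × 10⁻²³ = 2.23 × 10⁻¹¹ m = 22.3 pm.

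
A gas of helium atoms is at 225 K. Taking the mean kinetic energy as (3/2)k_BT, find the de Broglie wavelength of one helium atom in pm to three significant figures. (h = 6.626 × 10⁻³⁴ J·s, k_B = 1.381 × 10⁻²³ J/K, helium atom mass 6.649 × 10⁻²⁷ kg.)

KE = (3/2)k_BT = 1.5 × 1.381 × 10⁻²³ × 225 = 4.661 × 10⁻²¹ J.
p = √(2mKE) = √(2 × 6.649 × 10⁻²⁷ × 4.661 × 10⁻²¹) = 7.873 × 10⁻²⁴ kg·m/s.
λ = h/p = 8.42 × 10⁻¹¹ m = 84.2 pm.

λ = 84.2 pm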